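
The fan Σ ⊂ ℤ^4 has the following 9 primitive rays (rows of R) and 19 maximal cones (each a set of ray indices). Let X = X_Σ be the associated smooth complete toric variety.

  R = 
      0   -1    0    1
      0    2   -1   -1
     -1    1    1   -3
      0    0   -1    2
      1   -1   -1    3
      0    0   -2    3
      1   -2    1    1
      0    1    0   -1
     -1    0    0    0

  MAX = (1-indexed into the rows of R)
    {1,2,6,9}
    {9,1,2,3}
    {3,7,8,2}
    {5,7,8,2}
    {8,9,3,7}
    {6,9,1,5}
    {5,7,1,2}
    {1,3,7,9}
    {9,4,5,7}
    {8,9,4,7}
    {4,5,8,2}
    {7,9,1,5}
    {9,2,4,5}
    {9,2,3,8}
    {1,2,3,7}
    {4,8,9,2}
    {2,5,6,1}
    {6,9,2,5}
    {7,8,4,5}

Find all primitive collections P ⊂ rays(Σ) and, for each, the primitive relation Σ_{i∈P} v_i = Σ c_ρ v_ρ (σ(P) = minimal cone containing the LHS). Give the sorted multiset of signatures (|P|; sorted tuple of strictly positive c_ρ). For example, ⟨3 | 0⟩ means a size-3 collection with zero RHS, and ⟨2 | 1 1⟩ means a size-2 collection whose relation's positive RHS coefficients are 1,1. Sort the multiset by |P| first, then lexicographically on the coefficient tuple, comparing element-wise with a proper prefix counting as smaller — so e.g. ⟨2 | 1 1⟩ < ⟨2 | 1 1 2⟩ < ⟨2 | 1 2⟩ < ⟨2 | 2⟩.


|primitive collections| = 12. Relations:

  P = {1,8}:  v_{1} + v_{8} = 0  ⟹  sig = ⟨2 | 0⟩
  P = {3,5}:  v_{3} + v_{5} = 0  ⟹  sig = ⟨2 | 0⟩
  P = {1,4}:  v_{1} + v_{4} = v_{5} + v_{9}  ⟹  sig = ⟨2 | 1 1⟩
  P = {3,4}:  v_{3} + v_{4} = v_{8} + v_{9}  ⟹  sig = ⟨2 | 1 1⟩
  P = {6,7}:  v_{6} + v_{7} = v_{1} + v_{5}  ⟹  sig = ⟨2 | 1 1⟩
  P = {3,6}:  v_{3} + v_{6} = v_{1} + v_{2} + v_{9}  ⟹  sig = ⟨2 | 1 1 1⟩
  P = {6,8}:  v_{6} + v_{8} = v_{2} + v_{5} + v_{9}  ⟹  sig = ⟨2 | 1 1 1⟩
  P = {4,6}:  v_{4} + v_{6} = v_{2} + 2·v_{5} + 2·v_{9}  ⟹  sig = ⟨2 | 1 2 2⟩
  P = {2,7,9}:  v_{2} + v_{7} + v_{9} = 0  ⟹  sig = ⟨3 | 0⟩
  P = {5,8,9}:  v_{5} + v_{8} + v_{9} = v_{4}  ⟹  sig = ⟨3 | 1⟩
  P = {2,4,7}:  v_{2} + v_{4} + v_{7} = v_{5} + v_{8}  ⟹  sig = ⟨3 | 1 1⟩
  P = {1,2,5,9}:  v_{1} + v_{2} + v_{5} + v_{9} = v_{6}  ⟹  sig = ⟨4 | 1⟩

Sorted signature multiset PRS(X):
    ⟨2 | 0⟩
    ⟨2 | 0⟩
    ⟨2 | 1 1⟩
    ⟨2 | 1 1⟩
    ⟨2 | 1 1⟩
    ⟨2 | 1 1 1⟩
    ⟨2 | 1 1 1⟩
    ⟨2 | 1 2 2⟩
    ⟨3 | 0⟩
    ⟨3 | 1⟩
    ⟨3 | 1 1⟩
    ⟨4 | 1⟩


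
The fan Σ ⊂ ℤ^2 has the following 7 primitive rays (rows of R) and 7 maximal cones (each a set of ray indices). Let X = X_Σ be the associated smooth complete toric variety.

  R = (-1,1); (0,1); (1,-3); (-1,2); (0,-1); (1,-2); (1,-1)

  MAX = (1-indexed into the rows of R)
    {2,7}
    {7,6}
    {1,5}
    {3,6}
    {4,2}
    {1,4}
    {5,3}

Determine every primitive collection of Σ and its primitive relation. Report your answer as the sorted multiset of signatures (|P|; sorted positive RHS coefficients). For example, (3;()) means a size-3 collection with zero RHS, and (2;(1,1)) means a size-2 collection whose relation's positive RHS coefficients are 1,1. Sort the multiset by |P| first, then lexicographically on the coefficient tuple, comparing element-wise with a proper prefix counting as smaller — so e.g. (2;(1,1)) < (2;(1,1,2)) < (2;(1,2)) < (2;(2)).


Minimal non-faces — 14 found among 7 rays, 7 max cones:

  {1,7}:  v_{1} + v_{7} = 0  →  sig = (2;())
  {2,5}:  v_{2} + v_{5} = 0  →  sig = (2;())
  {4,6}:  v_{4} + v_{6} = 0  →  sig = (2;())
  {1,2}:  v_{1} + v_{2} = v_{4}  →  sig = (2;(1))
  {1,6}:  v_{1} + v_{6} = v_{5}  →  sig = (2;(1))
  {2,3}:  v_{2} + v_{3} = v_{6}  →  sig = (2;(1))
  {2,6}:  v_{2} + v_{6} = v_{7}  →  sig = (2;(1))
  {3,4}:  v_{3} + v_{4} = v_{5}  →  sig = (2;(1))
  {4,5}:  v_{4} + v_{5} = v_{1}  →  sig = (2;(1))
  {4,7}:  v_{4} + v_{7} = v_{2}  →  sig = (2;(1))
  {5,6}:  v_{5} + v_{6} = v_{3}  →  sig = (2;(1))
  {5,7}:  v_{5} + v_{7} = v_{6}  →  sig = (2;(1))
  {1,3}:  v_{1} + v_{3} = 2·v_{5}  →  sig = (2;(2))
  {3,7}:  v_{3} + v_{7} = 2·v_{6}  →  sig = (2;(2))

Sorted signature multiset PRS(X):
    (2;())
    (2;())
    (2;())
    (2;(1))
    (2;(1))
    (2;(1))
    (2;(1))
    (2;(1))
    (2;(1))
    (2;(1))
    (2;(1))
    (2;(1))
    (2;(2))
    (2;(2))


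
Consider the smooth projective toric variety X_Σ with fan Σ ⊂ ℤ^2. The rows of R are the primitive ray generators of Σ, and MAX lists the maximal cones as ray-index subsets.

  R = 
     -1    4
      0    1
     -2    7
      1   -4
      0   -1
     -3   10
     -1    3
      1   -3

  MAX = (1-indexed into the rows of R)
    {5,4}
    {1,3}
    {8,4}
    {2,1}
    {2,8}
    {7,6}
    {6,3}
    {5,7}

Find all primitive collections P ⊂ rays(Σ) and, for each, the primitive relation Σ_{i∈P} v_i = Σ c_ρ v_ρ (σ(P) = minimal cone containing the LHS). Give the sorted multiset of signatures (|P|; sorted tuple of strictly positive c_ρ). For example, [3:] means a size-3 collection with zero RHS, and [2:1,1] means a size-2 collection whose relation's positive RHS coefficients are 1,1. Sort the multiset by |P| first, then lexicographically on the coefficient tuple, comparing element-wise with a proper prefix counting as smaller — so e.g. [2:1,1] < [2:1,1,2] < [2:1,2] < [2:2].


Minimal non-faces — 20 found among 8 rays, 8 max cones:

  P={1,4}:  v_{1} + v_{4} = 0  →  sig = [2:]
  P={2,5}:  v_{2} + v_{5} = 0  →  sig = [2:]
  P={7,8}:  v_{7} + v_{8} = 0  →  sig = [2:]
  P={1,5}:  v_{1} + v_{5} = v_{7}  →  sig = [2:1]
  P={1,7}:  v_{1} + v_{7} = v_{3}  →  sig = [2:1]
  P={1,8}:  v_{1} + v_{8} = v_{2}  →  sig = [2:1]
  P={2,4}:  v_{2} + v_{4} = v_{8}  →  sig = [2:1]
  P={2,7}:  v_{2} + v_{7} = v_{1}  →  sig = [2:1]
  P={3,4}:  v_{3} + v_{4} = v_{7}  →  sig = [2:1]
  P={3,7}:  v_{3} + v_{7} = v_{6}  →  sig = [2:1]
  P={3,8}:  v_{3} + v_{8} = v_{1}  →  sig = [2:1]
  P={4,7}:  v_{4} + v_{7} = v_{5}  →  sig = [2:1]
  P={5,8}:  v_{5} + v_{8} = v_{4}  →  sig = [2:1]
  P={6,8}:  v_{6} + v_{8} = v_{3}  →  sig = [2:1]
  P={2,6}:  v_{2} + v_{6} = v_{1} + v_{3}  →  sig = [2:1,1]
  P={1,6}:  v_{1} + v_{6} = 2·v_{3}  →  sig = [2:2]
  P={2,3}:  v_{2} + v_{3} = 2·v_{1}  →  sig = [2:2]
  P={3,5}:  v_{3} + v_{5} = 2·v_{7}  →  sig = [2:2]
  P={4,6}:  v_{4} + v_{6} = 2·v_{7}  →  sig = [2:2]
  P={5,6}:  v_{5} + v_{6} = 3·v_{7}  →  sig = [2:3]

so the primitive-relation signature multiset is
{ [2:] ×3,  [2:1] ×11,  [2:1,1],  [2:2] ×4,  [2:3] }


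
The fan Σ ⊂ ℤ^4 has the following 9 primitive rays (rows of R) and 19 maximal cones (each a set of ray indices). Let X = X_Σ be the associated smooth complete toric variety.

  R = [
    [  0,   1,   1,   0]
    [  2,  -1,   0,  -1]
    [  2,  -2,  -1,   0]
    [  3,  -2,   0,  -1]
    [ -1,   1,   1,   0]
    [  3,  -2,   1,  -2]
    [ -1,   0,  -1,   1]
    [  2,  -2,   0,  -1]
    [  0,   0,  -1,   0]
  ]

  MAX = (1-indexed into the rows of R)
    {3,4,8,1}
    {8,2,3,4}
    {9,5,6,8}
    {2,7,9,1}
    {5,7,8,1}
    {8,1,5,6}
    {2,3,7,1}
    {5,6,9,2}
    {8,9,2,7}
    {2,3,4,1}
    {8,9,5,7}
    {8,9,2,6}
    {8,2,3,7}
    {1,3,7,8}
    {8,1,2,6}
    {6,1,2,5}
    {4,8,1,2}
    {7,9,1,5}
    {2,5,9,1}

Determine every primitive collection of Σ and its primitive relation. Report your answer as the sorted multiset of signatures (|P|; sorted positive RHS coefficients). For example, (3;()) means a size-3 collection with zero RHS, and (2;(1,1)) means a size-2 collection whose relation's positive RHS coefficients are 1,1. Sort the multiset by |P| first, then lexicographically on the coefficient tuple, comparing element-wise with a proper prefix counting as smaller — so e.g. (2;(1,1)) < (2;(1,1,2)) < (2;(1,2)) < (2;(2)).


14 collections generate NE(X_Σ); each relation:

  P={4,7}:  v_{4} + v_{7} = v_{3}  ⇒ sig = (2;(1))
  P={6,7}:  v_{6} + v_{7} = v_{8}  ⇒ sig = (2;(1))
  P={3,6}:  v_{3} + v_{6} = v_{4} + v_{8}  ⇒ sig = (2;(1,1))
  P={4,5}:  v_{4} + v_{5} = v_{1} + v_{8}  ⇒ sig = (2;(1,1))
  P={3,5}:  v_{3} + v_{5} = v_{1} + v_{7} + v_{8}  ⇒ sig = (2;(1,1,1))
  P={4,6}:  v_{4} + v_{6} = v_{1} + v_{2} + 2·v_{8}  ⇒ sig = (2;(1,1,2))
  P={4,9}:  v_{4} + v_{9} = 2·v_{2} + v_{7}  ⇒ sig = (2;(1,2))
  P={3,9}:  v_{3} + v_{9} = 2·v_{2} + 2·v_{7}  ⇒ sig = (2;(2,2))
  P={2,5,7}:  v_{2} + v_{5} + v_{7} = 0  ⇒ sig = (3;())
  P={1,8,9}:  v_{1} + v_{8} + v_{9} = v_{2}  ⇒ sig = (3;(1))
  P={2,5,8}:  v_{2} + v_{5} + v_{8} = v_{6}  ⇒ sig = (3;(1))
  P={1,6,9}:  v_{1} + v_{6} + v_{9} = 2·v_{2} + v_{5}  ⇒ sig = (3;(1,2))
  P={1,2,7,8}:  v_{1} + v_{2} + v_{7} + v_{8} = v_{4}  ⇒ sig = (4;(1))
  P={1,2,3,8}:  v_{1} + v_{2} + v_{3} + v_{8} = 2·v_{4}  ⇒ sig = (4;(2))

Signatures (|P|; sorted positive RHS coefficients), sorted:
{ (2;(1)) ×2,  (2;(1,1)) ×2,  (2;(1,1,1)),  (2;(1,1,2)),  (2;(1,2)),  (2;(2,2)),  (3;()),  (3;(1)) ×2,  (3;(1,2)),  (4;(1)),  (4;(2)) }


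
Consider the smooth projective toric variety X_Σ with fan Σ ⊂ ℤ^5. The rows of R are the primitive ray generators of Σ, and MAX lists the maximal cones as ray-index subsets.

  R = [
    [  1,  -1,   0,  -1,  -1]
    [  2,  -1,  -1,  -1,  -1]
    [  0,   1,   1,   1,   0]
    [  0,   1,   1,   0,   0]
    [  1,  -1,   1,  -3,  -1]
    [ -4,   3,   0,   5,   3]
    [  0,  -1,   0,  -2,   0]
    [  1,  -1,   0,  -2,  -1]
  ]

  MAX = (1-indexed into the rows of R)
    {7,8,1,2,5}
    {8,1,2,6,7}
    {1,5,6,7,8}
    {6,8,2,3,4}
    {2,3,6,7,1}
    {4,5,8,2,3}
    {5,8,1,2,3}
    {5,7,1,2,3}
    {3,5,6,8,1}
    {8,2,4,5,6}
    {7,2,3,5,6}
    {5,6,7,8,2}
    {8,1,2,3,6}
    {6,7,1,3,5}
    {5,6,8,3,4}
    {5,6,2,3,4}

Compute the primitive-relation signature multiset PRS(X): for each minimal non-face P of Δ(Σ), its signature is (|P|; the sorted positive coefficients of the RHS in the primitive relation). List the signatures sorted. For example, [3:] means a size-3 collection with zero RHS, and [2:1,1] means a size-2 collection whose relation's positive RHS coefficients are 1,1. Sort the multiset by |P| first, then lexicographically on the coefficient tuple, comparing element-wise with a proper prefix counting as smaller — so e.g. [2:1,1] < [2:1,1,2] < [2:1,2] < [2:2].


Σ has 5 primitive collections:

  P = {1,4}:  v_{1} + v_{4} = v_{3} + v_{8} — sig = [2:1,1]
  P = {4,7}:  v_{4} + v_{7} = v_{2} + 2·v_{5} + v_{6} — sig = [2:1,1,2]
  P = {3,7,8}:  v_{3} + v_{7} + v_{8} = v_{5} — sig = [3:1]
  P = {1,2,5,6}:  v_{1} + v_{2} + v_{5} + v_{6} = 0 — sig = [4:]
  P = {2,3,5,6,8}:  v_{2} + v_{3} + v_{5} + v_{6} + v_{8} = v_{4} — sig = [5:1]

Sorted signature multiset PRS(X):
    [2:1,1]
    [2:1,1,2]
    [3:1]
    [4:]
    [5:1]


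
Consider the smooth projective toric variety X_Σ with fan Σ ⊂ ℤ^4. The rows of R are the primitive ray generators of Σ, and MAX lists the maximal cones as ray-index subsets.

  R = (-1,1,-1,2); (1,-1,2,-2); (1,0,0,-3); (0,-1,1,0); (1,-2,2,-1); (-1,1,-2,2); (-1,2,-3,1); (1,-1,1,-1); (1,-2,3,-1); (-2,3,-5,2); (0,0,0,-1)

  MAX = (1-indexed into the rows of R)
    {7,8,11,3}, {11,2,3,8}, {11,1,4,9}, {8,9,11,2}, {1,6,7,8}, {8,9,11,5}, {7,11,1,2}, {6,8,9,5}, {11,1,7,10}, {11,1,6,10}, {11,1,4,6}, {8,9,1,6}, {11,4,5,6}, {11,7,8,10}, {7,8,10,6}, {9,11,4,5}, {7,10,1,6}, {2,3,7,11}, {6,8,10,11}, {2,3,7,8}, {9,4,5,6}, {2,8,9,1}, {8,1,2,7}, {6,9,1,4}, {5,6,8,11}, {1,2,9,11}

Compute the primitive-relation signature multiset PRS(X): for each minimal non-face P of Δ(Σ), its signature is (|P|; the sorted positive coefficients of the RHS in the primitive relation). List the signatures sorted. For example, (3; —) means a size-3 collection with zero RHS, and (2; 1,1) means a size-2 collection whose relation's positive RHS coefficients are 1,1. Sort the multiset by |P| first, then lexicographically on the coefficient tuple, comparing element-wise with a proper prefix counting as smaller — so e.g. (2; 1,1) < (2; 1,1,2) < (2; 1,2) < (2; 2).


23 collections generate NE(X_Σ); each relation:

  P={2,6}:  v_{2} + v_{6} = 0  ⇒ sig = (2; —)
  P={7,9}:  v_{7} + v_{9} = 0  ⇒ sig = (2; —)
  P={4,8}:  v_{4} + v_{8} = v_{5}  ⇒ sig = (2; 1)
  P={1,3}:  v_{1} + v_{3} = v_{2} + v_{7}  ⇒ sig = (2; 1,1)
  P={1,5}:  v_{1} + v_{5} = v_{6} + v_{9}  ⇒ sig = (2; 1,1)
  P={2,4}:  v_{2} + v_{4} = v_{9} + v_{11}  ⇒ sig = (2; 1,1)
  P={2,10}:  v_{2} + v_{10} = v_{7} + v_{11}  ⇒ sig = (2; 1,1)
  P={4,7}:  v_{4} + v_{7} = v_{6} + v_{11}  ⇒ sig = (2; 1,1)
  P={9,10}:  v_{9} + v_{10} = v_{6} + v_{11}  ⇒ sig = (2; 1,1)
  P={2,5}:  v_{2} + v_{5} = v_{8} + v_{9} + v_{11}  ⇒ sig = (2; 1,1,1)
  P={3,6}:  v_{3} + v_{6} = v_{7} + v_{8} + v_{11}  ⇒ sig = (2; 1,1,1)
  P={3,9}:  v_{3} + v_{9} = v_{2} + v_{8} + v_{11}  ⇒ sig = (2; 1,1,1)
  P={5,7}:  v_{5} + v_{7} = v_{6} + v_{8} + v_{11}  ⇒ sig = (2; 1,1,1)
  P={3,4}:  v_{3} + v_{4} = v_{8} + 2·v_{11}  ⇒ sig = (2; 1,2)
  P={3,10}:  v_{3} + v_{10} = 2·v_{7} + v_{8} + 2·v_{11}  ⇒ sig = (2; 1,2,2)
  P={5,10}:  v_{5} + v_{10} = 2·v_{6} + v_{8} + 2·v_{11}  ⇒ sig = (2; 1,2,2)
  P={3,5}:  v_{3} + v_{5} = 2·v_{8} + 2·v_{11}  ⇒ sig = (2; 2,2)
  P={4,10}:  v_{4} + v_{10} = 2·v_{6} + 2·v_{11}  ⇒ sig = (2; 2,2)
  P={1,8,11}:  v_{1} + v_{8} + v_{11} = 0  ⇒ sig = (3; —)
  P={6,7,11}:  v_{6} + v_{7} + v_{11} = v_{10}  ⇒ sig = (3; 1)
  P={6,9,11}:  v_{6} + v_{9} + v_{11} = v_{4}  ⇒ sig = (3; 1)
  P={1,8,10}:  v_{1} + v_{8} + v_{10} = v_{6} + v_{7}  ⇒ sig = (3; 1,1)
  P={2,7,8,11}:  v_{2} + v_{7} + v_{8} + v_{11} = v_{3}  ⇒ sig = (4; 1)

so the primitive-relation signature multiset is
    |P|=2: 18 collections, coeffs (), (), (1), (1,1), (1,1), (1,1), (1,1), (1,1), (1,1), (1,1,1), (1,1,1), (1,1,1), (1,1,1), (1,2), (1,2,2), (1,2,2), (2,2), (2,2)
    |P|=3: 4 collections, coeffs (), (1), (1), (1,1)
    |P|=4: 1 collection, coeffs (1)


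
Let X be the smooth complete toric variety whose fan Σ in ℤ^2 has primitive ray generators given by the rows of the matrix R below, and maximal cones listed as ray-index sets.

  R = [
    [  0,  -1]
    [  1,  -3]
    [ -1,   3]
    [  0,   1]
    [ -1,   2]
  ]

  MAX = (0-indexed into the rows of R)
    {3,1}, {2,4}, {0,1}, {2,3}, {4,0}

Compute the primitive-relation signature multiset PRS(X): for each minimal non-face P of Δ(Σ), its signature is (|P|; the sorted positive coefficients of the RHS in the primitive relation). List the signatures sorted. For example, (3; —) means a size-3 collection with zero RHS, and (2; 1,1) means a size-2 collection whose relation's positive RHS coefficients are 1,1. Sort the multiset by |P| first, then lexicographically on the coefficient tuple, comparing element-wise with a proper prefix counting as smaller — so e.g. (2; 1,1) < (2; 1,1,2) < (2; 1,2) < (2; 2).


5 minimal non-faces of Δ(Σ) (on 5 rays):

  P={0,3}:  v_{0} + v_{3} = 0  →  sig = (2; —)
  P={1,2}:  v_{1} + v_{2} = 0  →  sig = (2; —)
  P={0,2}:  v_{0} + v_{2} = v_{4}  →  sig = (2; 1)
  P={1,4}:  v_{1} + v_{4} = v_{0}  →  sig = (2; 1)
  P={3,4}:  v_{3} + v_{4} = v_{2}  →  sig = (2; 1)

Hence PRS(X_Σ) =
{ (2; —) ×2,  (2; 1) ×3 }


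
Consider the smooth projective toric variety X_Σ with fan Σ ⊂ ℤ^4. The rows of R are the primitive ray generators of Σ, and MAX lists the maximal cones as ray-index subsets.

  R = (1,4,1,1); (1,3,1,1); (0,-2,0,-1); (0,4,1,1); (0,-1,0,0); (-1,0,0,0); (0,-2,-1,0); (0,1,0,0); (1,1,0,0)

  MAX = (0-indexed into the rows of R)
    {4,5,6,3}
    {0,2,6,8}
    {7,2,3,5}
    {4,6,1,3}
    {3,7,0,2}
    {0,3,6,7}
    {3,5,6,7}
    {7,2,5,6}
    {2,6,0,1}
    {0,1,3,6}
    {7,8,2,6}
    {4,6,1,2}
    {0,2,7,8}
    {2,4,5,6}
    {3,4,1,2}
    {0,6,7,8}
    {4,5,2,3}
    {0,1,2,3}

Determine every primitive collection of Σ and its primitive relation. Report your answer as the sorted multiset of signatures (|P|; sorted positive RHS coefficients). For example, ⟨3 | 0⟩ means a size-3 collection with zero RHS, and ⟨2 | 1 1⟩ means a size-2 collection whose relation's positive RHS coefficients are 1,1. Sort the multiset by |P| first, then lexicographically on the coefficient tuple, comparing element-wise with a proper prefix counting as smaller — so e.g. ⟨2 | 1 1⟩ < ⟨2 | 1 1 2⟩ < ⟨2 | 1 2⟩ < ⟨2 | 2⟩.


11 minimal non-faces of Δ(Σ) (on 9 rays):

  P = {4,7}:  v_{4} + v_{7} = 0  ⇒ sig = ⟨2 | 0⟩
  P = {0,4}:  v_{0} + v_{4} = v_{1}  ⇒ sig = ⟨2 | 1⟩
  P = {0,5}:  v_{0} + v_{5} = v_{3}  ⇒ sig = ⟨2 | 1⟩
  P = {1,7}:  v_{1} + v_{7} = v_{0}  ⇒ sig = ⟨2 | 1⟩
  P = {5,8}:  v_{5} + v_{8} = v_{7}  ⇒ sig = ⟨2 | 1⟩
  P = {1,5}:  v_{1} + v_{5} = v_{3} + v_{4}  ⇒ sig = ⟨2 | 1 1⟩
  P = {3,8}:  v_{3} + v_{8} = v_{0} + v_{7}  ⇒ sig = ⟨2 | 1 1⟩
  P = {4,8}:  v_{4} + v_{8} = v_{0} + v_{2} + v_{6}  ⇒ sig = ⟨2 | 1 1 1⟩
  P = {1,8}:  v_{1} + v_{8} = 2·v_{0} + v_{2} + v_{6}  ⇒ sig = ⟨2 | 1 1 2⟩
  P = {2,3,6}:  v_{2} + v_{3} + v_{6} = 0  ⇒ sig = ⟨3 | 0⟩
  P = {0,2,6,7}:  v_{0} + v_{2} + v_{6} + v_{7} = v_{8}  ⇒ sig = ⟨4 | 1⟩

so the primitive-relation signature multiset is
    |P|=2: 9 collections, coeffs (), (1), (1), (1), (1), (1,1), (1,1), (1,1,1), (1,1,2)
    |P|=3: 1 collection, coeffs ()
    |P|=4: 1 collection, coeffs (1)


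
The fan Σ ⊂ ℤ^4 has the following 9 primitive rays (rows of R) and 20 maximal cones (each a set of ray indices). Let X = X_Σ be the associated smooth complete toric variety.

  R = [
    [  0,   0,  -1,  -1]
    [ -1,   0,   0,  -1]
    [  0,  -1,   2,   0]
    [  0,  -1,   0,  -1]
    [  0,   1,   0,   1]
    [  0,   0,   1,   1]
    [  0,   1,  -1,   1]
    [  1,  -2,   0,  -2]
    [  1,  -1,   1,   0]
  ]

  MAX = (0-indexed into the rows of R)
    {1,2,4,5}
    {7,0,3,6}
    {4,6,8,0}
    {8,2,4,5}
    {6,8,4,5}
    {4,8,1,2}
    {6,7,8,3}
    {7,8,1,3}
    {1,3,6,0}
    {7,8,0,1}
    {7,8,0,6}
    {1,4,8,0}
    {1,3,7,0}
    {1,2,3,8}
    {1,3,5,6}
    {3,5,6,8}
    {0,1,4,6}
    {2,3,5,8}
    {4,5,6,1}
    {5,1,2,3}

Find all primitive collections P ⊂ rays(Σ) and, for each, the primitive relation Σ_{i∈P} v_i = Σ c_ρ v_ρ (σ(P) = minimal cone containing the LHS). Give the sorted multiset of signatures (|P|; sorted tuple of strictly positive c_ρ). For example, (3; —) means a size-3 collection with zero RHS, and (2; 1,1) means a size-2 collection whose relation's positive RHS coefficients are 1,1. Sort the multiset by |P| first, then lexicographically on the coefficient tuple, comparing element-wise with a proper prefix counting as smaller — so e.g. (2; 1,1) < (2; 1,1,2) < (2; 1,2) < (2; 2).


The 11 primitive collections of Σ (r=9, n=4):

  {0,5}:  v_{0} + v_{5} = 0  ⇒ sig = (2; —)
  {3,4}:  v_{3} + v_{4} = 0  ⇒ sig = (2; —)
  {2,6}:  v_{2} + v_{6} = v_{5}  ⇒ sig = (2; 1)
  {0,2}:  v_{0} + v_{2} = v_{1} + v_{8}  ⇒ sig = (2; 1,1)
  {4,7}:  v_{4} + v_{7} = v_{0} + v_{8}  ⇒ sig = (2; 1,1)
  {5,7}:  v_{5} + v_{7} = v_{3} + v_{8}  ⇒ sig = (2; 1,1)
  {2,7}:  v_{2} + v_{7} = v_{1} + v_{3} + 2·v_{8}  ⇒ sig = (2; 1,1,2)
  {1,6,8}:  v_{1} + v_{6} + v_{8} = 0  ⇒ sig = (3; —)
  {0,3,8}:  v_{0} + v_{3} + v_{8} = v_{7}  ⇒ sig = (3; 1)
  {1,5,8}:  v_{1} + v_{5} + v_{8} = v_{2}  ⇒ sig = (3; 1)
  {1,6,7}:  v_{1} + v_{6} + v_{7} = v_{0} + v_{3}  ⇒ sig = (3; 1,1)

so the primitive-relation signature multiset is
{ (2; —) ×2,  (2; 1),  (2; 1,1) ×3,  (2; 1,1,2),  (3; —),  (3; 1) ×2,  (3; 1,1) }


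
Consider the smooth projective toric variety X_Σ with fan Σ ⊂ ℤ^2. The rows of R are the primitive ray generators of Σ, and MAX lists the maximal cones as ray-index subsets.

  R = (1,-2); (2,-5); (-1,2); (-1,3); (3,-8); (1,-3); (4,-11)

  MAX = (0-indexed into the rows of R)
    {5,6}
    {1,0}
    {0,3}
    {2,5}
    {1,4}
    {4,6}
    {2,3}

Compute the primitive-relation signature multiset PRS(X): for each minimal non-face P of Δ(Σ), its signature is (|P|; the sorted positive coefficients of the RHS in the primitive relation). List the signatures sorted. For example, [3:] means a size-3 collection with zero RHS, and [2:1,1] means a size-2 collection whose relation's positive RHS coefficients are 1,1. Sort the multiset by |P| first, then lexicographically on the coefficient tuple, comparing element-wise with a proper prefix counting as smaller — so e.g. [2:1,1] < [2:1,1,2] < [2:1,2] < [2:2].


Δ(Σ) — 7 vertices, 14 min non-faces:

  P = {0,2}:  v_{0} + v_{2} = 0  ⇒ sig = [2:]
  P = {3,5}:  v_{3} + v_{5} = 0  ⇒ sig = [2:]
  P = {0,5}:  v_{0} + v_{5} = v_{1}  ⇒ sig = [2:1]
  P = {1,2}:  v_{1} + v_{2} = v_{5}  ⇒ sig = [2:1]
  P = {1,3}:  v_{1} + v_{3} = v_{0}  ⇒ sig = [2:1]
  P = {1,5}:  v_{1} + v_{5} = v_{4}  ⇒ sig = [2:1]
  P = {3,4}:  v_{3} + v_{4} = v_{1}  ⇒ sig = [2:1]
  P = {3,6}:  v_{3} + v_{6} = v_{4}  ⇒ sig = [2:1]
  P = {4,5}:  v_{4} + v_{5} = v_{6}  ⇒ sig = [2:1]
  P = {0,6}:  v_{0} + v_{6} = v_{1} + v_{4}  ⇒ sig = [2:1,1]
  P = {0,4}:  v_{0} + v_{4} = 2·v_{1}  ⇒ sig = [2:2]
  P = {1,6}:  v_{1} + v_{6} = 2·v_{4}  ⇒ sig = [2:2]
  P = {2,4}:  v_{2} + v_{4} = 2·v_{5}  ⇒ sig = [2:2]
  P = {2,6}:  v_{2} + v_{6} = 3·v_{5}  ⇒ sig = [2:3]

Signatures (|P|; sorted positive RHS coefficients), sorted:
    [2:]
    [2:]
    [2:1]
    [2:1]
    [2:1]
    [2:1]
    [2:1]
    [2:1]
    [2:1]
    [2:1,1]
    [2:2]
    [2:2]
    [2:2]
    [2:3]


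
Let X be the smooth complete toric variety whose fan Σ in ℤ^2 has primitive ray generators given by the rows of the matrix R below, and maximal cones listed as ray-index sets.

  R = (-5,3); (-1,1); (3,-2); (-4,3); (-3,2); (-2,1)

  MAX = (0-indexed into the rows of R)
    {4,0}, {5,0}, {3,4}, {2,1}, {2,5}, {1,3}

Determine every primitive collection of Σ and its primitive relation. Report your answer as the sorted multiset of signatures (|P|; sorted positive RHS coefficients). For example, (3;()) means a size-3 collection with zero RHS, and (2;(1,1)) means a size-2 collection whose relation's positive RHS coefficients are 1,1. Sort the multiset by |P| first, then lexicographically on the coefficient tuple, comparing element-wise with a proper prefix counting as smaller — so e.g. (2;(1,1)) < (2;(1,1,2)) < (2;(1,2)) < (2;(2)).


9 minimal non-faces of Δ(Σ) (on 6 rays):

  {2,4}:  v_{2} + v_{4} = 0 — sig = (2;())
  {0,2}:  v_{0} + v_{2} = v_{5} — sig = (2;(1))
  {1,4}:  v_{1} + v_{4} = v_{3} — sig = (2;(1))
  {1,5}:  v_{1} + v_{5} = v_{4} — sig = (2;(1))
  {2,3}:  v_{2} + v_{3} = v_{1} — sig = (2;(1))
  {4,5}:  v_{4} + v_{5} = v_{0} — sig = (2;(1))
  {0,1}:  v_{0} + v_{1} = 2·v_{4} — sig = (2;(2))
  {3,5}:  v_{3} + v_{5} = 2·v_{4} — sig = (2;(2))
  {0,3}:  v_{0} + v_{3} = 3·v_{4} — sig = (2;(3))

so the primitive-relation signature multiset is
    (2;())
    (2;(1))
    (2;(1))
    (2;(1))
    (2;(1))
    (2;(1))
    (2;(2))
    (2;(2))
    (2;(3))


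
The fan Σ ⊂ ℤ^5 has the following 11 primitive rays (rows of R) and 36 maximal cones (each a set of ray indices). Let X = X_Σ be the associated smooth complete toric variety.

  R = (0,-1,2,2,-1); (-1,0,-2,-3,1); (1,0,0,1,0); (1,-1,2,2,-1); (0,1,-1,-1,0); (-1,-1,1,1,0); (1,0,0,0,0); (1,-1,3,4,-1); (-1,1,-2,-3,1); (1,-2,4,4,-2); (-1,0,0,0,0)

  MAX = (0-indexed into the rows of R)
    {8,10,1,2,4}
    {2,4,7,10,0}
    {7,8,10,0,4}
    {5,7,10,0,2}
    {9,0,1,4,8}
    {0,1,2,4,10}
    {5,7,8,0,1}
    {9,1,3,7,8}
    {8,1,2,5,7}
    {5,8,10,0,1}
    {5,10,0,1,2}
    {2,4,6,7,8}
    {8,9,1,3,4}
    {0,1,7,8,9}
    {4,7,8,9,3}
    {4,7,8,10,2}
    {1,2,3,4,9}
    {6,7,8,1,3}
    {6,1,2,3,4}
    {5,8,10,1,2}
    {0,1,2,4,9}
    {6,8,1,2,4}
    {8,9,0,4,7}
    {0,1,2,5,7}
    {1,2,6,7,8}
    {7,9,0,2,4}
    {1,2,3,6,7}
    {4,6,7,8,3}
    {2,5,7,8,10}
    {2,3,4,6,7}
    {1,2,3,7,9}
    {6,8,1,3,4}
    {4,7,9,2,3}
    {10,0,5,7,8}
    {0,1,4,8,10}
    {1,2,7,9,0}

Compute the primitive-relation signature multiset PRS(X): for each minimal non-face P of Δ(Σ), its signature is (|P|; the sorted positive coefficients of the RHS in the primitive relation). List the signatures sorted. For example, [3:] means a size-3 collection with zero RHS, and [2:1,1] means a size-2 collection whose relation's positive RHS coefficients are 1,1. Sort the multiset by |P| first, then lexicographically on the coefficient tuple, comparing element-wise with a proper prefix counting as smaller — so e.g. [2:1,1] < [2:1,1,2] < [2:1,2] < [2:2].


Σ has 15 primitive collections:

  P = {6,10}:  v_{6} + v_{10} = 0  ⟹  sig = [2:]
  P = {0,3}:  v_{0} + v_{3} = v_{9}  ⟹  sig = [2:1]
  P = {0,6}:  v_{0} + v_{6} = v_{3}  ⟹  sig = [2:1]
  P = {3,10}:  v_{3} + v_{10} = v_{0}  ⟹  sig = [2:1]
  P = {4,5}:  v_{4} + v_{5} = v_{10}  ⟹  sig = [2:1]
  P = {5,6}:  v_{5} + v_{6} = v_{1} + v_{7}  ⟹  sig = [2:1,1]
  P = {3,5}:  v_{3} + v_{5} = v_{0} + v_{1} + v_{7}  ⟹  sig = [2:1,1,1]
  P = {5,9}:  v_{5} + v_{9} = 2·v_{0} + v_{1} + v_{7}  ⟹  sig = [2:1,1,2]
  P = {6,9}:  v_{6} + v_{9} = 2·v_{3}  ⟹  sig = [2:2]
  P = {9,10}:  v_{9} + v_{10} = 2·v_{0}  ⟹  sig = [2:2]
  P = {0,2,8}:  v_{0} + v_{2} + v_{8} = 0  ⟹  sig = [3:]
  P = {1,4,7}:  v_{1} + v_{4} + v_{7} = 0  ⟹  sig = [3:]
  P = {1,7,10}:  v_{1} + v_{7} + v_{10} = v_{5}  ⟹  sig = [3:1]
  P = {2,3,8}:  v_{2} + v_{3} + v_{8} = v_{6}  ⟹  sig = [3:1]
  P = {2,8,9}:  v_{2} + v_{8} + v_{9} = v_{3}  ⟹  sig = [3:1]

Signatures (|P|; sorted positive RHS coefficients), sorted:
[[2:], [2:1], [2:1], [2:1], [2:1], [2:1,1], [2:1,1,1], [2:1,1,2], [2:2], [2:2], [3:], [3:], [3:1], [3:1], [3:1]]


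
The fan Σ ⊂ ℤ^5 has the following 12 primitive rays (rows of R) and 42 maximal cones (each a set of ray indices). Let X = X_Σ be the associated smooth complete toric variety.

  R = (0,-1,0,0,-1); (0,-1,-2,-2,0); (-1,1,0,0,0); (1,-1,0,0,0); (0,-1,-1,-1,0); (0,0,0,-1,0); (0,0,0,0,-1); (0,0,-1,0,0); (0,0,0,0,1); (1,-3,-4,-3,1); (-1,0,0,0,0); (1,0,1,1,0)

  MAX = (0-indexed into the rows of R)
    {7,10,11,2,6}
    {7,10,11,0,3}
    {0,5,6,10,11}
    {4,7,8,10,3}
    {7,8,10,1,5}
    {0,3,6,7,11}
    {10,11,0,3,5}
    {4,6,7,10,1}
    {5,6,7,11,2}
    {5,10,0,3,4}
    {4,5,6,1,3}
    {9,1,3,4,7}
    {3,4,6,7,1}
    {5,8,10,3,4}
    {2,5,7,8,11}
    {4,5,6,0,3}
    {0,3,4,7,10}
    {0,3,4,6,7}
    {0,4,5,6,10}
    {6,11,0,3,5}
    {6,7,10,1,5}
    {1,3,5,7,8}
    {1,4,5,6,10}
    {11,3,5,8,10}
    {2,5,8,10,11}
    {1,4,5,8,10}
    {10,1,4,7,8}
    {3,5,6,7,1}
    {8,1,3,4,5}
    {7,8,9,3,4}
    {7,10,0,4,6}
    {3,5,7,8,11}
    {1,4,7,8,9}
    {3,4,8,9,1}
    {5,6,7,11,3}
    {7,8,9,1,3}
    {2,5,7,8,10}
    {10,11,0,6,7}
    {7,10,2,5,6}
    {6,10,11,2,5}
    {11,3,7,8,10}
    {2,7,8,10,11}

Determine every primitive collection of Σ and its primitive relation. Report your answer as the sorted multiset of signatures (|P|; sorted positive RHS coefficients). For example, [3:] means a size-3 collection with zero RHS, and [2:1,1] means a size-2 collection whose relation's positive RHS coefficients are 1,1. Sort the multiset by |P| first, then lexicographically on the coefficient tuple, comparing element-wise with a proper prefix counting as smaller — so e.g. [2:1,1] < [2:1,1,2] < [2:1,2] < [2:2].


Δ(Σ) — 12 vertices, 22 min non-faces:

  P = {2,3}:  v_{2} + v_{3} = 0  ⟹  sig = [2:]
  P = {6,8}:  v_{6} + v_{8} = 0  ⟹  sig = [2:]
  P = {4,11}:  v_{4} + v_{11} = v_{3}  ⟹  sig = [2:1]
  P = {0,2}:  v_{0} + v_{2} = v_{6} + v_{10}  ⟹  sig = [2:1,1]
  P = {0,8}:  v_{0} + v_{8} = v_{3} + v_{10}  ⟹  sig = [2:1,1]
  P = {1,11}:  v_{1} + v_{11} = v_{3} + v_{5} + v_{7}  ⟹  sig = [2:1,1,1]
  P = {2,4}:  v_{2} + v_{4} = v_{5} + v_{7} + v_{10}  ⟹  sig = [2:1,1,1]
  P = {2,9}:  v_{2} + v_{9} = v_{1} + v_{4} + v_{7} + v_{8}  ⟹  sig = [2:1,1,1,1]
  P = {6,9}:  v_{6} + v_{9} = v_{1} + v_{3} + v_{4} + v_{7}  ⟹  sig = [2:1,1,1,1]
  P = {9,11}:  v_{9} + v_{11} = v_{1} + 2·v_{3} + v_{7} + v_{8}  ⟹  sig = [2:1,1,1,2]
  P = {5,9}:  v_{5} + v_{9} = 2·v_{1} + v_{3} + v_{8}  ⟹  sig = [2:1,1,2]
  P = {0,9}:  v_{0} + v_{9} = v_{3} + 3·v_{4} + v_{7}  ⟹  sig = [2:1,1,3]
  P = {9,10}:  v_{9} + v_{10} = 3·v_{4} + v_{7} + v_{8}  ⟹  sig = [2:1,1,3]
  P = {0,1}:  v_{0} + v_{1} = 2·v_{4} + v_{6}  ⟹  sig = [2:1,2]
  P = {1,2}:  v_{1} + v_{2} = 2·v_{5} + 2·v_{7} + v_{10}  ⟹  sig = [2:1,2,2]
  P = {3,6,10}:  v_{3} + v_{6} + v_{10} = v_{0}  ⟹  sig = [3:1]
  P = {4,5,7}:  v_{4} + v_{5} + v_{7} = v_{1}  ⟹  sig = [3:1]
  P = {0,5,7}:  v_{0} + v_{5} + v_{7} = v_{4} + v_{6}  ⟹  sig = [3:1,1]
  P = {1,3,10}:  v_{1} + v_{3} + v_{10} = 2·v_{4}  ⟹  sig = [3:2]
  P = {5,7,10,11}:  v_{5} + v_{7} + v_{10} + v_{11} = 0  ⟹  sig = [4:]
  P = {3,5,7,10}:  v_{3} + v_{5} + v_{7} + v_{10} = v_{4}  ⟹  sig = [4:1]
  P = {1,3,4,7,8}:  v_{1} + v_{3} + v_{4} + v_{7} + v_{8} = v_{9}  ⟹  sig = [5:1]

Hence PRS(X_Σ) =
    [2:]
    [2:]
    [2:1]
    [2:1,1]
    [2:1,1]
    [2:1,1,1]
    [2:1,1,1]
    [2:1,1,1,1]
    [2:1,1,1,1]
    [2:1,1,1,2]
    [2:1,1,2]
    [2:1,1,3]
    [2:1,1,3]
    [2:1,2]
    [2:1,2,2]
    [3:1]
    [3:1]
    [3:1,1]
    [3:2]
    [4:]
    [4:1]
    [5:1]


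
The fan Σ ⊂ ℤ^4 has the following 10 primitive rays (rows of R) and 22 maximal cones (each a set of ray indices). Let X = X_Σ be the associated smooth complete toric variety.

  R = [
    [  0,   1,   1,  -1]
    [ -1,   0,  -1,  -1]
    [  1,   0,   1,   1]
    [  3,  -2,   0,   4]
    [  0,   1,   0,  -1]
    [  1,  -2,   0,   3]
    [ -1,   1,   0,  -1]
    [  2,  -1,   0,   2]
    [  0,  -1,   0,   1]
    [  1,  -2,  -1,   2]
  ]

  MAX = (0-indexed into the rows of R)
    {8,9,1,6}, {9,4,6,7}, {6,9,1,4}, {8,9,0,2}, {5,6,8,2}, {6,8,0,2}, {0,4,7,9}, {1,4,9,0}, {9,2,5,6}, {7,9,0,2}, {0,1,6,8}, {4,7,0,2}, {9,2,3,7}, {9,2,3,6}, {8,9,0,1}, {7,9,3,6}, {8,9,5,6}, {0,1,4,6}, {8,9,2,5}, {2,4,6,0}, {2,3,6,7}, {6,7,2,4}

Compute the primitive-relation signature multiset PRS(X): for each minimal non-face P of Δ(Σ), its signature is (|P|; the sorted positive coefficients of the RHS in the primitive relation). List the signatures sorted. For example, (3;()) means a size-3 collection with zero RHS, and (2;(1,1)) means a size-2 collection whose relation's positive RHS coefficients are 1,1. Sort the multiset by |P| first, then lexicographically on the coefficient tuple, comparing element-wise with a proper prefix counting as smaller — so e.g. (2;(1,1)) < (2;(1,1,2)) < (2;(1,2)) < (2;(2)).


Σ has 18 primitive collections:

  • {1,2}:  v_{1} + v_{2} = 0 — sig = (2;())
  • {4,8}:  v_{4} + v_{8} = 0 — sig = (2;())
  • {0,3}:  v_{0} + v_{3} = v_{2} + v_{7} — sig = (2;(1,1))
  • {0,5}:  v_{0} + v_{5} = v_{2} + v_{8} — sig = (2;(1,1))
  • {1,7}:  v_{1} + v_{7} = v_{4} + v_{9} — sig = (2;(1,1))
  • {7,8}:  v_{7} + v_{8} = v_{2} + v_{9} — sig = (2;(1,1))
  • {1,3}:  v_{1} + v_{3} = v_{6} + v_{7} + v_{9} — sig = (2;(1,1,1))
  • {1,5}:  v_{1} + v_{5} = v_{6} + v_{8} + v_{9} — sig = (2;(1,1,1))
  • {4,5}:  v_{4} + v_{5} = v_{2} + v_{6} + v_{9} — sig = (2;(1,1,1))
  • {3,4}:  v_{3} + v_{4} = v_{6} + 2·v_{7} — sig = (2;(1,2))
  • {3,8}:  v_{3} + v_{8} = 2·v_{2} + v_{6} + 2·v_{9} — sig = (2;(1,2,2))
  • {5,7}:  v_{5} + v_{7} = 2·v_{2} + v_{6} + 2·v_{9} — sig = (2;(1,2,2))
  • {3,5}:  v_{3} + v_{5} = 3·v_{2} + 2·v_{6} + 3·v_{9} — sig = (2;(2,3,3))
  • {0,6,9}:  v_{0} + v_{6} + v_{9} = 0 — sig = (3;())
  • {2,4,9}:  v_{2} + v_{4} + v_{9} = v_{7} — sig = (3;(1))
  • {0,6,7}:  v_{0} + v_{6} + v_{7} = v_{2} + v_{4} — sig = (3;(1,1))
  • {2,6,7,9}:  v_{2} + v_{6} + v_{7} + v_{9} = v_{3} — sig = (4;(1))
  • {2,6,8,9}:  v_{2} + v_{6} + v_{8} + v_{9} = v_{5} — sig = (4;(1))

Hence PRS(X_Σ) =
[(2;()), (2;()), (2;(1,1)), (2;(1,1)), (2;(1,1)), (2;(1,1)), (2;(1,1,1)), (2;(1,1,1)), (2;(1,1,1)), (2;(1,2)), (2;(1,2,2)), (2;(1,2,2)), (2;(2,3,3)), (3;()), (3;(1)), (3;(1,1)), (4;(1)), (4;(1))]


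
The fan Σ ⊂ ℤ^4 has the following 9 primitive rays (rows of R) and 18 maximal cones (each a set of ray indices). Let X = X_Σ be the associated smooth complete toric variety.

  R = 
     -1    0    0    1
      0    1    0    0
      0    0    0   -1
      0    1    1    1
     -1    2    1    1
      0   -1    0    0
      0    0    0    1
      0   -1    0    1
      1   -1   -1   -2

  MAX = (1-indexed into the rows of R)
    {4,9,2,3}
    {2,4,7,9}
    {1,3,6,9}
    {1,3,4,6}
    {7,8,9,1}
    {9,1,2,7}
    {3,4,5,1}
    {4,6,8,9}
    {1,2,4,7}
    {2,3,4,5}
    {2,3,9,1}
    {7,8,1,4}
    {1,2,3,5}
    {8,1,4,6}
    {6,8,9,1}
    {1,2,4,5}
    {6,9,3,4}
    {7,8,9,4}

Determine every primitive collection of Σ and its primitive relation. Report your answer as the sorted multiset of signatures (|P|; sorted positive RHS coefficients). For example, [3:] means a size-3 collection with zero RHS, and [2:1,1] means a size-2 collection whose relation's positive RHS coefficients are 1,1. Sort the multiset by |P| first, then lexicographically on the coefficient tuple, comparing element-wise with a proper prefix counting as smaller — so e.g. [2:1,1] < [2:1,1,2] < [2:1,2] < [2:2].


|primitive collections| = 11. Relations:

  P={2,6}:  v_{2} + v_{6} = 0  →  sig = [2:]
  P={3,7}:  v_{3} + v_{7} = 0  →  sig = [2:]
  P={2,8}:  v_{2} + v_{8} = v_{7}  →  sig = [2:1]
  P={3,8}:  v_{3} + v_{8} = v_{6}  →  sig = [2:1]
  P={6,7}:  v_{6} + v_{7} = v_{8}  →  sig = [2:1]
  P={5,8}:  v_{5} + v_{8} = v_{1} + v_{4}  →  sig = [2:1,1]
  P={5,9}:  v_{5} + v_{9} = v_{2} + v_{3}  →  sig = [2:1,1]
  P={5,6}:  v_{5} + v_{6} = v_{1} + v_{3} + v_{4}  →  sig = [2:1,1,1]
  P={5,7}:  v_{5} + v_{7} = v_{1} + v_{2} + v_{4}  →  sig = [2:1,1,1]
  P={1,4,9}:  v_{1} + v_{4} + v_{9} = 0  →  sig = [3:]
  P={1,2,3,4}:  v_{1} + v_{2} + v_{3} + v_{4} = v_{5}  →  sig = [4:1]

Sorted signature multiset PRS(X):
    [2:]
    [2:]
    [2:1]
    [2:1]
    [2:1]
    [2:1,1]
    [2:1,1]
    [2:1,1,1]
    [2:1,1,1]
    [3:]
    [4:1]


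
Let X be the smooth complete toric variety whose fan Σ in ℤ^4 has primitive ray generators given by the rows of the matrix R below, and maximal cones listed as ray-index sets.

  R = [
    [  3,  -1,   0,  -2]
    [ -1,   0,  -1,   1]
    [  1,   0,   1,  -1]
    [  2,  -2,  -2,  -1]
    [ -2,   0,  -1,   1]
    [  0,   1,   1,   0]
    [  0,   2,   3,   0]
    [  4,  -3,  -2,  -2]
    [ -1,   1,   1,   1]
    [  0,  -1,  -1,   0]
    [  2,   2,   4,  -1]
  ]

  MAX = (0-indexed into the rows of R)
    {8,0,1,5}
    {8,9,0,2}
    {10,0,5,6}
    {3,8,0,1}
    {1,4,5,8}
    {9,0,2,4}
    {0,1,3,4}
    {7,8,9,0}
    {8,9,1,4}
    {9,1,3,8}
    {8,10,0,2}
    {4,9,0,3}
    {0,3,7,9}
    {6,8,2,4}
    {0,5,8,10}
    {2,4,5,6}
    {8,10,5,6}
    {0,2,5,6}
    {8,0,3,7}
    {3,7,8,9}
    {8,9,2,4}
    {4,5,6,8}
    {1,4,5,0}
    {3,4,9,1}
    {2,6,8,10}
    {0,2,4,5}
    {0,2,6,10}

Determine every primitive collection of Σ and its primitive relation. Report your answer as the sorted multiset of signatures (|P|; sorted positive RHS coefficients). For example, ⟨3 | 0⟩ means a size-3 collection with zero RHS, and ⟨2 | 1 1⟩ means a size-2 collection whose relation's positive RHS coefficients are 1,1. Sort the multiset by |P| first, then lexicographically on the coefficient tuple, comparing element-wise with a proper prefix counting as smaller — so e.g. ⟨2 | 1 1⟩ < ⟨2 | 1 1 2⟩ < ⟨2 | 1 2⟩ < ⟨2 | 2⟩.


Minimal non-faces — 25 found among 11 rays, 27 max cones:

  • {1,2}:  v_{1} + v_{2} = 0  so sig = ⟨2 | 0⟩
  • {5,9}:  v_{5} + v_{9} = 0  so sig = ⟨2 | 0⟩
  • {4,10}:  v_{4} + v_{10} = v_{6}  so sig = ⟨2 | 1⟩
  • {1,6}:  v_{1} + v_{6} = v_{5} + v_{8}  so sig = ⟨2 | 1 1⟩
  • {2,3}:  v_{2} + v_{3} = v_{0} + v_{9}  so sig = ⟨2 | 1 1⟩
  • {3,5}:  v_{3} + v_{5} = v_{0} + v_{1}  so sig = ⟨2 | 1 1⟩
  • {3,6}:  v_{3} + v_{6} = v_{0} + v_{8}  so sig = ⟨2 | 1 1⟩
  • {4,7}:  v_{4} + v_{7} = v_{3} + v_{9}  so sig = ⟨2 | 1 1⟩
  • {6,9}:  v_{6} + v_{9} = v_{2} + v_{8}  so sig = ⟨2 | 1 1⟩
  • {5,7}:  v_{5} + v_{7} = v_{0} + v_{3} + v_{8}  so sig = ⟨2 | 1 1 1⟩
  • {1,10}:  v_{1} + v_{10} = v_{0} + v_{5} + 2·v_{8}  so sig = ⟨2 | 1 1 2⟩
  • {9,10}:  v_{9} + v_{10} = v_{0} + v_{2} + 2·v_{8}  so sig = ⟨2 | 1 1 2⟩
  • {1,7}:  v_{1} + v_{7} = 2·v_{3} + v_{8}  so sig = ⟨2 | 1 2⟩
  • {2,7}:  v_{2} + v_{7} = 2·v_{0} + v_{8} + 2·v_{9}  so sig = ⟨2 | 1 2 2⟩
  • {6,7}:  v_{6} + v_{7} = 2·v_{0} + 2·v_{8} + v_{9}  so sig = ⟨2 | 1 2 2⟩
  • {7,10}:  v_{7} + v_{10} = 3·v_{0} + 3·v_{8} + v_{9}  so sig = ⟨2 | 1 3 3⟩
  • {3,10}:  v_{3} + v_{10} = 2·v_{0} + 2·v_{8}  so sig = ⟨2 | 2 2⟩
  • {0,4,8}:  v_{0} + v_{4} + v_{8} = 0  so sig = ⟨3 | 0⟩
  • {0,1,9}:  v_{0} + v_{1} + v_{9} = v_{3}  so sig = ⟨3 | 1⟩
  • {0,6,8}:  v_{0} + v_{6} + v_{8} = v_{10}  so sig = ⟨3 | 1⟩
  • {2,5,8}:  v_{2} + v_{5} + v_{8} = v_{6}  so sig = ⟨3 | 1⟩
  • {0,4,6}:  v_{0} + v_{4} + v_{6} = v_{2} + v_{5}  so sig = ⟨3 | 1 1⟩
  • {3,4,8}:  v_{3} + v_{4} + v_{8} = v_{1} + v_{9}  so sig = ⟨3 | 1 1⟩
  • {2,5,10}:  v_{2} + v_{5} + v_{10} = v_{0} + 2·v_{6}  so sig = ⟨3 | 1 2⟩
  • {0,3,8,9}:  v_{0} + v_{3} + v_{8} + v_{9} = v_{7}  so sig = ⟨4 | 1⟩

Sorted signature multiset PRS(X):
{ ⟨2 | 0⟩ ×2,  ⟨2 | 1⟩,  ⟨2 | 1 1⟩ ×6,  ⟨2 | 1 1 1⟩,  ⟨2 | 1 1 2⟩ ×2,  ⟨2 | 1 2⟩,  ⟨2 | 1 2 2⟩ ×2,  ⟨2 | 1 3 3⟩,  ⟨2 | 2 2⟩,  ⟨3 | 0⟩,  ⟨3 | 1⟩ ×3,  ⟨3 | 1 1⟩ ×2,  ⟨3 | 1 2⟩,  ⟨4 | 1⟩ }


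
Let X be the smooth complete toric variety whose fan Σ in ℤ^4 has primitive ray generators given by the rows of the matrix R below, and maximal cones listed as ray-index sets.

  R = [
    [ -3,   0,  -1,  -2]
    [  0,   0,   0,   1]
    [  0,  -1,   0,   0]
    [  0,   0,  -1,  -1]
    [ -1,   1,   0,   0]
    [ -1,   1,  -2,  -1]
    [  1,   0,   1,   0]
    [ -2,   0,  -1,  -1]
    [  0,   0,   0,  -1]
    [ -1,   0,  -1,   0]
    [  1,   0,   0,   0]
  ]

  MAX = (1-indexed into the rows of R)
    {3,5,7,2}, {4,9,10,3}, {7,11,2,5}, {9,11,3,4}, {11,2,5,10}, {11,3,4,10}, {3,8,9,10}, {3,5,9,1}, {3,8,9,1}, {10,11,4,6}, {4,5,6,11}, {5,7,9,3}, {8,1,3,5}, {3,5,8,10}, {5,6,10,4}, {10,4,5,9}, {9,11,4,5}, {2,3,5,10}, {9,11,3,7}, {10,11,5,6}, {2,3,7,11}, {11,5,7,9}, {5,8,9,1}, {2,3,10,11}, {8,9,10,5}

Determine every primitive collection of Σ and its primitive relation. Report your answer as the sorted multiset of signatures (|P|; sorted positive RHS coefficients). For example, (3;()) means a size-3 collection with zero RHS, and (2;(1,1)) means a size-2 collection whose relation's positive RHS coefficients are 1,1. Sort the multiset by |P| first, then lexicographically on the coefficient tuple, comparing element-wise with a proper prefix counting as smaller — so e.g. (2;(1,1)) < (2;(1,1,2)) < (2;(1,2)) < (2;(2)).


Minimal non-faces — 25 found among 11 rays, 25 max cones:

  P = {2,9}:  v_{2} + v_{9} = 0  ⇒ sig = (2;())
  P = {7,10}:  v_{7} + v_{10} = 0  ⇒ sig = (2;())
  P = {1,11}:  v_{1} + v_{11} = v_{8} + v_{9}  ⇒ sig = (2;(1,1))
  P = {2,4}:  v_{2} + v_{4} = v_{10} + v_{11}  ⇒ sig = (2;(1,1))
  P = {3,6}:  v_{3} + v_{6} = v_{4} + v_{10}  ⇒ sig = (2;(1,1))
  P = {4,7}:  v_{4} + v_{7} = v_{9} + v_{11}  ⇒ sig = (2;(1,1))
  P = {8,11}:  v_{8} + v_{11} = v_{9} + v_{10}  ⇒ sig = (2;(1,1))
  P = {1,2}:  v_{1} + v_{2} = v_{3} + v_{5} + v_{8}  ⇒ sig = (2;(1,1,1))
  P = {2,8}:  v_{2} + v_{8} = v_{3} + v_{5} + v_{10}  ⇒ sig = (2;(1,1,1))
  P = {6,7}:  v_{6} + v_{7} = v_{4} + v_{5} + v_{11}  ⇒ sig = (2;(1,1,1))
  P = {7,8}:  v_{7} + v_{8} = v_{3} + v_{5} + v_{9}  ⇒ sig = (2;(1,1,1))
  P = {6,8}:  v_{6} + v_{8} = v_{4} + v_{5} + v_{9} + 2·v_{10}  ⇒ sig = (2;(1,1,1,2))
  P = {1,4}:  v_{1} + v_{4} = v_{8} + 2·v_{9} + v_{10}  ⇒ sig = (2;(1,1,2))
  P = {6,9}:  v_{6} + v_{9} = 2·v_{4} + v_{5}  ⇒ sig = (2;(1,2))
  P = {2,6}:  v_{2} + v_{6} = v_{5} + 2·v_{10} + 2·v_{11}  ⇒ sig = (2;(1,2,2))
  P = {1,6}:  v_{1} + v_{6} = v_{5} + 3·v_{9} + 3·v_{10}  ⇒ sig = (2;(1,3,3))
  P = {1,10}:  v_{1} + v_{10} = 2·v_{8}  ⇒ sig = (2;(2))
  P = {4,8}:  v_{4} + v_{8} = 2·v_{9} + 2·v_{10}  ⇒ sig = (2;(2,2))
  P = {1,7}:  v_{1} + v_{7} = 2·v_{3} + 2·v_{5} + 2·v_{9}  ⇒ sig = (2;(2,2,2))
  P = {3,5,11}:  v_{3} + v_{5} + v_{11} = 0  ⇒ sig = (3;())
  P = {9,10,11}:  v_{9} + v_{10} + v_{11} = v_{4}  ⇒ sig = (3;(1))
  P = {3,4,5}:  v_{3} + v_{4} + v_{5} = v_{9} + v_{10}  ⇒ sig = (3;(1,1))
  P = {3,5,8,9}:  v_{3} + v_{5} + v_{8} + v_{9} = v_{1}  ⇒ sig = (4;(1))
  P = {3,5,9,10}:  v_{3} + v_{5} + v_{9} + v_{10} = v_{8}  ⇒ sig = (4;(1))
  P = {4,5,10,11}:  v_{4} + v_{5} + v_{10} + v_{11} = v_{6}  ⇒ sig = (4;(1))

Sorted signature multiset PRS(X):
    |P|=2: 19 collections, coeffs (), (), (1,1), (1,1), (1,1), (1,1), (1,1), (1,1,1), (1,1,1), (1,1,1), (1,1,1), (1,1,1,2), (1,1,2), (1,2), (1,2,2), (1,3,3), (2), (2,2), (2,2,2)
    |P|=3: 3 collections, coeffs (), (1), (1,1)
    |P|=4: 3 collections, coeffs (1), (1), (1)
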